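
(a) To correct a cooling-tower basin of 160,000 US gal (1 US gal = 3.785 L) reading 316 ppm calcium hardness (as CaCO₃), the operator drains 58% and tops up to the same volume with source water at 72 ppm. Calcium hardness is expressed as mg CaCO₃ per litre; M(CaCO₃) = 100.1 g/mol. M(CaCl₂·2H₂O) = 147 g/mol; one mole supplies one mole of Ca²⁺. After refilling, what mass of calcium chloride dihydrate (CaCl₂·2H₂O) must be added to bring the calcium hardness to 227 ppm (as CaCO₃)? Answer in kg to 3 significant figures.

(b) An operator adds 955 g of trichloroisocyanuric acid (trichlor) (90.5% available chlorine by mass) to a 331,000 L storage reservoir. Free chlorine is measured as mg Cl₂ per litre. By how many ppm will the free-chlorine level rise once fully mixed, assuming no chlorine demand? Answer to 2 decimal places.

(a) 46.7 kg; (b) 2.61 ppm

(a) Volume: 160,000 US gal × 3.785 L/gal = 605,600 L.
(a) After draining 58% and refilling: 316 × 0.42 + 72 × 0.58 = 174.48 ppm.
(a) Deficit to target: 227 − 174.48 = 52.52 mg/L.
(a) As CaCO₃: 52.52 mg/L × 605,600 L = 31,810 g; ÷ 100.1 = 317.7 mol Ca²⁺.
(a) Mass: 317.7 × 147 = 46,710 g.

(b) Available chlorine delivered: 955 g × 0.905 = 864.3 g as Cl₂.
(b) Concentration rise: 864.3 g / 331,000 L = 2.611 mg/L = 2.61 ppm.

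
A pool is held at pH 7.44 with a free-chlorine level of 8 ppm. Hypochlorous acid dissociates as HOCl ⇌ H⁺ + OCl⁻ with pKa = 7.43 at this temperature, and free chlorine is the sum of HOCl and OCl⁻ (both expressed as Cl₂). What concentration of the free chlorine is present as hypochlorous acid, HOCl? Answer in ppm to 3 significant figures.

[OCl⁻]/[HOCl] = 10^(pH − pKa) = 10^(7.44 − 7.43) = 10^0.01 = 1.023.
Fraction as HOCl = 1 / (1 + 1.023) = 0.4942.
HOCl = 0.4942 × 8 ppm = 3.954 ppm.

3.95 ppm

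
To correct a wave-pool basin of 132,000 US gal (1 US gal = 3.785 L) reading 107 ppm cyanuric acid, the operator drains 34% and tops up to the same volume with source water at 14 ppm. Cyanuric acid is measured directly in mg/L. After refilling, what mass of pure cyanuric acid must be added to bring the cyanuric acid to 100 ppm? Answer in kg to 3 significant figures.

Volume: 132,000 US gal × 3.785 L/gal = 499,620 L.
After draining 34% and refilling: 107 × 0.66 + 14 × 0.34 = 75.38 ppm.
Deficit to target: 100 − 75.38 = 24.62 mg/L.
Mass: 24.62 mg/L × 499,620 L = 12,300 g cyanuric acid.

12.3 kg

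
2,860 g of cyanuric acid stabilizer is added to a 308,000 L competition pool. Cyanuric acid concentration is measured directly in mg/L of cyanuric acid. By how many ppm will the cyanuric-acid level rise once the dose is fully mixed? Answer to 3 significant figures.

9.29 ppm

Rise: 2,860 g / 308,000 L × 1000 = 9.286 mg/L.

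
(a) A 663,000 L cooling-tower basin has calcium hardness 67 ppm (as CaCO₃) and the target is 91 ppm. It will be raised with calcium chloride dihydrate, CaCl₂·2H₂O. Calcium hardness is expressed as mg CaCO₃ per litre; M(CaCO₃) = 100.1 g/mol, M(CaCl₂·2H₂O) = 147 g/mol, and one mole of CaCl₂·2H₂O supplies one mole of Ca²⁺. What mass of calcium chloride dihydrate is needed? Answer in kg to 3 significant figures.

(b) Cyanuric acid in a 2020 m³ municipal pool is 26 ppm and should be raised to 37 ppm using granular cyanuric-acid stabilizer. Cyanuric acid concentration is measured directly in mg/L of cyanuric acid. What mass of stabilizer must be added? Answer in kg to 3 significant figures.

(a) Hardness to add: (91 − 67) = 24 mg/L as CaCO₃ × 663,000 L = 15,910 g as CaCO₃.
(a) Moles of Ca²⁺ (1 mol Ca²⁺ ≡ 1 mol CaCO₃): 15,910 / 100.1 g/mol = 159 mol.
(a) Mass of CaCl₂·2H₂O: 159 × 147 = 23,370 g.

(b) Volume: 2020 m³ = 2,020,000 L.
(b) CYA to add: (37 − 26) = 11 mg/L × 2,020,000 L = 22,220 g cyanuric acid.

(a) 23.4 kg; (b) 22.2 kg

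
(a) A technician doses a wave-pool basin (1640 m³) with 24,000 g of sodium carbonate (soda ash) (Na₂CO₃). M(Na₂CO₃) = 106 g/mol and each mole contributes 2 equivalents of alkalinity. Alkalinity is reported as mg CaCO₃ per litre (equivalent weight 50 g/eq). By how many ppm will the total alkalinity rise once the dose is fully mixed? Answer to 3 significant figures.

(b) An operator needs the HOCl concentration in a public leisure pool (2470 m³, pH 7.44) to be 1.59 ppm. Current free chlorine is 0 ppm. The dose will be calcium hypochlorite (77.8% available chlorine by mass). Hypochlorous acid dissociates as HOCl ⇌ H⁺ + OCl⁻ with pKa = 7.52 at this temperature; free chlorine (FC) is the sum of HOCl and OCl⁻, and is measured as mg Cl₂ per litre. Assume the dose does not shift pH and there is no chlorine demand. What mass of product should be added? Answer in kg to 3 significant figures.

(a) Volume: 1640 m³ = 1,640,000 L.
(a) Moles of Na₂CO₃: 24,000 g ÷ 106 g/mol = 226.4 mol → 452.8 eq of alkalinity.
(a) As CaCO₃: 452.8 eq × 50 g/eq = 22,640 g.
(a) Rise: 22,640 g / 1,640,000 L × 1000 = 13.81 mg/L.

(b) Volume: 2470 m³ = 2,470,000 L.
(b) [OCl⁻]/[HOCl] = 10^(pH − pKa) = 10^(7.44 − 7.52) = 0.8318; fraction as HOCl = 1/(1 + 0.8318) = 0.5459.
(b) Free chlorine required for 1.59 ppm HOCl: 1.59 / 0.5459 = 2.913 ppm.
(b) FC to add: 2.913 − 0 = 2.913 mg/L as Cl₂.
(b) Cl₂ equivalent: 2.913 mg/L × 2,470,000 L = 7194 g.
(b) Product at 77.8% available Cl: 7194 / 0.778 = 9247 g.

(a) 13.8 ppm; (b) 9.25 kg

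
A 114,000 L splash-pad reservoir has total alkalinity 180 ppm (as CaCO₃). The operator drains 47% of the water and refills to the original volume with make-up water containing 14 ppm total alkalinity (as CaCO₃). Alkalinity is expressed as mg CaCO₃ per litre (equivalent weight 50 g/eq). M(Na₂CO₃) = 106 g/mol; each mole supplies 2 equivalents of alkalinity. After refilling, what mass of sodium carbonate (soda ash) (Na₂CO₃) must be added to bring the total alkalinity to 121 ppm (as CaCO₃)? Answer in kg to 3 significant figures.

2.30 kg

After draining 47% and refilling: 180 × 0.53 + 14 × 0.47 = 101.98 ppm.
Deficit to target: 121 − 101.98 = 19.02 mg/L.
As CaCO₃: 19.02 mg/L × 114,000 L = 2168 g; ÷ 50 g/eq ÷ 2 = 21.68 mol Na₂CO₃.
Mass: 21.68 × 106 = 2298 g.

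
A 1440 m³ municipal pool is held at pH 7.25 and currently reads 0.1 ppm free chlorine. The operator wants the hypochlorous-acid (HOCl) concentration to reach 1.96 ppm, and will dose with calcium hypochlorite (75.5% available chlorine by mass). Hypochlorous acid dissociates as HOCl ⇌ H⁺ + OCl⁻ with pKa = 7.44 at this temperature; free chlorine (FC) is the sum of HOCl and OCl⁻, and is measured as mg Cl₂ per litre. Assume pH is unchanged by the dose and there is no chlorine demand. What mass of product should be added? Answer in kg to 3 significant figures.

5.96 kg

Volume: 1440 m³ = 1,440,000 L.
[OCl⁻]/[HOCl] = 10^(pH − pKa) = 10^(7.25 − 7.44) = 0.6457; fraction as HOCl = 1/(1 + 0.6457) = 0.6077.
Free chlorine required for 1.96 ppm HOCl: 1.96 / 0.6077 = 3.225 ppm.
FC to add: 3.225 − 0.1 = 3.125 mg/L as Cl₂.
Cl₂ equivalent: 3.125 mg/L × 1,440,000 L = 4501 g.
Product at 75.5% available Cl: 4501 / 0.755 = 5961 g.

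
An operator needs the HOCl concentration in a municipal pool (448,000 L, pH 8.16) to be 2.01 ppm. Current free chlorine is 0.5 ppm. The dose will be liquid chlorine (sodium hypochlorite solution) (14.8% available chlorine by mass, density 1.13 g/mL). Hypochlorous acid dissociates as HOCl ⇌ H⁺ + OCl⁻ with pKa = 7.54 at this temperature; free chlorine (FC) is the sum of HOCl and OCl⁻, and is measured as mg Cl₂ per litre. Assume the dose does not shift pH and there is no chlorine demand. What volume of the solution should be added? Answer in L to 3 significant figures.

[OCl⁻]/[HOCl] = 10^(pH − pKa) = 10^(8.16 − 7.54) = 4.169; fraction as HOCl = 1/(1 + 4.169) = 0.1935.
Free chlorine required for 2.01 ppm HOCl: 2.01 / 0.1935 = 10.39 ppm.
FC to add: 10.39 − 0.5 = 9.889 mg/L as Cl₂.
Cl₂ equivalent: 9.889 mg/L × 448,000 L = 4430 g.
Product at 14.8% available Cl: 4430 / 0.148 = 29,930 g.
Volume: 29,930 g ÷ 1.13 g/mL = 26,490 mL.

26.5 L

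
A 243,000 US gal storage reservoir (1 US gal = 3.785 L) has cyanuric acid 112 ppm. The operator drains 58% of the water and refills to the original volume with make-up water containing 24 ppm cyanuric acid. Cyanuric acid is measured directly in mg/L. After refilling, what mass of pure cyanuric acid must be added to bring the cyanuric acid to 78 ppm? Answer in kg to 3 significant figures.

Volume: 243,000 US gal × 3.785 L/gal = 919,755 L.
After draining 58% and refilling: 112 × 0.42 + 24 × 0.58 = 60.96 ppm.
Deficit to target: 78 − 60.96 = 17.04 mg/L.
Mass: 17.04 mg/L × 919,755 L = 15,670 g cyanuric acid.

15.7 kg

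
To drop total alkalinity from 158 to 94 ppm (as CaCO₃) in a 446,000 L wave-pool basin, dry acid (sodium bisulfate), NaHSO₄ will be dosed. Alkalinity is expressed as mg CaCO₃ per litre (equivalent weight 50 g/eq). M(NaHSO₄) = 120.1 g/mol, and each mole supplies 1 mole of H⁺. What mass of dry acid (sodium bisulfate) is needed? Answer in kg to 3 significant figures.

Alkalinity to neutralize: (158 − 94) = 64 mg/L as CaCO₃ × 446,000 L = 28,540 g as CaCO₃.
Equivalents of H⁺ required: 28,540 ÷ 50 g/eq = 570.9 eq = 570.9 mol NaHSO₄.
Mass of NaHSO₄: 570.9 × 120.1 = 68,560 g.

68.6 kg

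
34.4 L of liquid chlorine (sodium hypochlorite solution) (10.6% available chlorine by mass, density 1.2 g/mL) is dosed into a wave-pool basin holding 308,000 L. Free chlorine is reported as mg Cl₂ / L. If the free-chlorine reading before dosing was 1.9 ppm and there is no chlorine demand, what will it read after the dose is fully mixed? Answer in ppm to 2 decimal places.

16.11 ppm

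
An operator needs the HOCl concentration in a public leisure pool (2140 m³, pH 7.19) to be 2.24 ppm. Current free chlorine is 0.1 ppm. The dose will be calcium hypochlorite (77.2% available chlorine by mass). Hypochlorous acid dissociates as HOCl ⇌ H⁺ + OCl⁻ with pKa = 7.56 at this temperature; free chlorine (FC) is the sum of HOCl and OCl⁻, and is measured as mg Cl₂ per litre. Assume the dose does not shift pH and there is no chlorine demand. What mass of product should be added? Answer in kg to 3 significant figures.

Volume: 2140 m³ = 2,140,000 L.
[OCl⁻]/[HOCl] = 10^(pH − pKa) = 10^(7.19 − 7.56) = 0.4266; fraction as HOCl = 1/(1 + 0.4266) = 0.701.
Free chlorine required for 2.24 ppm HOCl: 2.24 / 0.701 = 3.196 ppm.
FC to add: 3.196 − 0.1 = 3.096 mg/L as Cl₂.
Cl₂ equivalent: 3.096 mg/L × 2,140,000 L = 6624 g.
Product at 77.2% available Cl: 6624 / 0.772 = 8581 g.

8.58 kg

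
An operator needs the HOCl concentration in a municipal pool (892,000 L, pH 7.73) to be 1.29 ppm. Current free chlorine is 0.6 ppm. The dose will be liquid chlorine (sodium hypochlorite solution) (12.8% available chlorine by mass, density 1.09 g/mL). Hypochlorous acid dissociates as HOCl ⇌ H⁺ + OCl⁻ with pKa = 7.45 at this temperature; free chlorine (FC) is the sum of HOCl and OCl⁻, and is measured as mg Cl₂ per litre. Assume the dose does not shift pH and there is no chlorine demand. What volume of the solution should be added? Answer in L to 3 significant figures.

[OCl⁻]/[HOCl] = 10^(pH − pKa) = 10^(7.73 − 7.45) = 1.905; fraction as HOCl = 1/(1 + 1.905) = 0.3442.
Free chlorine required for 1.29 ppm HOCl: 1.29 / 0.3442 = 3.748 ppm.
FC to add: 3.748 − 0.6 = 3.148 mg/L as Cl₂.
Cl₂ equivalent: 3.148 mg/L × 892,000 L = 2808 g.
Product at 12.8% available Cl: 2808 / 0.128 = 21,940 g.
Volume: 21,940 g ÷ 1.09 g/mL = 20,130 mL.

20.1 L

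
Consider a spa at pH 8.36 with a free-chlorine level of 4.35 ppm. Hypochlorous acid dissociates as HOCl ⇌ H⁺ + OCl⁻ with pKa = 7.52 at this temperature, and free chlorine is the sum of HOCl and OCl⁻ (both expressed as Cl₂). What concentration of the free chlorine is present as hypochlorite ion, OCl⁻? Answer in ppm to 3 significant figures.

3.80 ppm

[OCl⁻]/[HOCl] = 10^(pH − pKa) = 10^(8.36 − 7.52) = 10^0.84 = 6.918.
Fraction as HOCl = 1 / (1 + 6.918) = 0.1263.
OCl⁻ = (1 − 0.1263) × 4.35 ppm = 3.801 ppm.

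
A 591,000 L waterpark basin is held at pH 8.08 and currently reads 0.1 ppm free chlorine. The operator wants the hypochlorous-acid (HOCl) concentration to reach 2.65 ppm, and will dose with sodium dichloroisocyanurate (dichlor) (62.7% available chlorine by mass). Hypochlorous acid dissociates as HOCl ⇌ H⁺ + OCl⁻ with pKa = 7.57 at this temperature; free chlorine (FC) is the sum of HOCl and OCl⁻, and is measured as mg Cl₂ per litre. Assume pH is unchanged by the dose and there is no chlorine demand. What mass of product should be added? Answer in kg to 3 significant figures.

[OCl⁻]/[HOCl] = 10^(pH − pKa) = 10^(8.08 − 7.57) = 3.236; fraction as HOCl = 1/(1 + 3.236) = 0.2361.
Free chlorine required for 2.65 ppm HOCl: 2.65 / 0.2361 = 11.23 ppm.
FC to add: 11.23 − 0.1 = 11.13 mg/L as Cl₂.
Cl₂ equivalent: 11.13 mg/L × 591,000 L = 6575 g.
Product at 62.7% available Cl: 6575 / 0.627 = 10,490 g.

10.5 kg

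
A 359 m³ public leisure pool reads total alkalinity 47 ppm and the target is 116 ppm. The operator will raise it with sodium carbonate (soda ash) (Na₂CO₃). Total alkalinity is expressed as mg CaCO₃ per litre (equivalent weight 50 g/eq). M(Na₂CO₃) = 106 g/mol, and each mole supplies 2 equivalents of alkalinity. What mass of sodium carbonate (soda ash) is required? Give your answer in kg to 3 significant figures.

Volume: 359 m³ = 359,000 L.
Alkalinity to add: (116 − 47) = 69 mg/L as CaCO₃ × 359,000 L = 24,770 g as CaCO₃.
Equivalents: 24,770 g ÷ 50 g/eq = 495.4 eq.
Each mole of Na₂CO₃ supplies 2 eq, so 495.4 / 2 = 247.7 mol.
Mass: 247.7 mol × 106 g/mol = 26,260 g.

26.3 kg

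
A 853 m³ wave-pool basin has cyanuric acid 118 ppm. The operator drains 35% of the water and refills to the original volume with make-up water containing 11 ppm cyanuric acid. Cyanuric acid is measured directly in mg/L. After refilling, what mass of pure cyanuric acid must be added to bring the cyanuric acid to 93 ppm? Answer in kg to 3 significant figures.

10.6 kg

Volume: 853 m³ = 853,000 L.
After draining 35% and refilling: 118 × 0.65 + 11 × 0.35 = 80.55 ppm.
Deficit to target: 93 − 80.55 = 12.45 mg/L.
Mass: 12.45 mg/L × 853,000 L = 10,620 g cyanuric acid.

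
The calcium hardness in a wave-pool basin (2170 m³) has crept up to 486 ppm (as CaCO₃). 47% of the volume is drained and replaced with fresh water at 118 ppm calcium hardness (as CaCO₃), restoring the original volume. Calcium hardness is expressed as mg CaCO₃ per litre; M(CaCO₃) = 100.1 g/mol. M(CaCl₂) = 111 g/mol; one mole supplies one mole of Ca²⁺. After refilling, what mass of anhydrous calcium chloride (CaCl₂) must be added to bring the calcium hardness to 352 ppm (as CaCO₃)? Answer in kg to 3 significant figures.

Volume: 2170 m³ = 2,170,000 L.
After draining 47% and refilling: 486 × 0.53 + 118 × 0.47 = 313.04 ppm.
Deficit to target: 352 − 313.04 = 38.96 mg/L.
As CaCO₃: 38.96 mg/L × 2,170,000 L = 84,540 g; ÷ 100.1 = 844.6 mol Ca²⁺.
Mass: 844.6 × 111 = 93,750 g.

93.7 kg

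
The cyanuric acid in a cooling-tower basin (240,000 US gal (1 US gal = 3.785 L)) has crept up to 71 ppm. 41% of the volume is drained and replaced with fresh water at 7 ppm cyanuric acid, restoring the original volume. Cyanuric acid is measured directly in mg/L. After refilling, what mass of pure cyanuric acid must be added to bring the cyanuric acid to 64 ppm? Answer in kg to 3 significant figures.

17.5 kg

Volume: 240,000 US gal × 3.785 L/gal = 908,400 L.
After draining 41% and refilling: 71 × 0.59 + 7 × 0.41 = 44.76 ppm.
Deficit to target: 64 − 44.76 = 19.24 mg/L.
Mass: 19.24 mg/L × 908,400 L = 17,480 g cyanuric acid.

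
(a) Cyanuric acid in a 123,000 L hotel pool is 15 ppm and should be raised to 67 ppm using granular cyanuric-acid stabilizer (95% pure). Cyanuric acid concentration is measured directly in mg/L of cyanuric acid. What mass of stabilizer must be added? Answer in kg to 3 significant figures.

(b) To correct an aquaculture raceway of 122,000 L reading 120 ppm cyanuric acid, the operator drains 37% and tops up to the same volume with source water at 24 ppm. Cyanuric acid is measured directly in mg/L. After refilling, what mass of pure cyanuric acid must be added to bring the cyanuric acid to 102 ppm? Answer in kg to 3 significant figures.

(a) CYA to add: (67 − 15) = 52 mg/L × 123,000 L = 6396 g cyanuric acid.
(a) At 95% purity: 6396 / 0.95 = 6733 g product.

(b) After draining 37% and refilling: 120 × 0.63 + 24 × 0.37 = 84.48 ppm.
(b) Deficit to target: 102 − 84.48 = 17.52 mg/L.
(b) Mass: 17.52 mg/L × 122,000 L = 2137 g cyanuric acid.

(a) 6.73 kg; (b) 2.14 kg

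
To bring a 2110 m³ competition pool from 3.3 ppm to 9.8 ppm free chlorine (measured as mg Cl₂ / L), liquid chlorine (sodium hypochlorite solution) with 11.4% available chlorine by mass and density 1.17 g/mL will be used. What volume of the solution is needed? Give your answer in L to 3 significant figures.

103 L

Volume: 2110 m³ = 2,110,000 L.
Chlorine deficit: 9.8 − 3.3 = 6.5 ppm = 6.5 mg/L as Cl₂.
Cl₂ equivalent needed: 6.5 mg/L × 2,110,000 L = 13,720,000 mg = 13,720 g.
Product at 11.4% available chlorine: 13,720 / 0.114 = 120,300 g.
Volume at density 1.17 g/mL: 120,300 g ÷ 1.17 g/mL = 102,800 mL.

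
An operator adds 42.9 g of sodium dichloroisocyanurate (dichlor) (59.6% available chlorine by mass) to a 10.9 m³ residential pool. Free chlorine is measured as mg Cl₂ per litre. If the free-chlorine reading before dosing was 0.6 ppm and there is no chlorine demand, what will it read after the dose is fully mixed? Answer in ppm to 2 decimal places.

Volume: 10.9 m³ = 10,900 L.
Available chlorine delivered: 42.9 g × 0.596 = 25.57 g as Cl₂.
Concentration rise: 25.57 g / 10,900 L = 2.346 mg/L = 2.35 ppm.
Final FC: 0.6 + 2.35 = 2.95 ppm.

2.95 ppm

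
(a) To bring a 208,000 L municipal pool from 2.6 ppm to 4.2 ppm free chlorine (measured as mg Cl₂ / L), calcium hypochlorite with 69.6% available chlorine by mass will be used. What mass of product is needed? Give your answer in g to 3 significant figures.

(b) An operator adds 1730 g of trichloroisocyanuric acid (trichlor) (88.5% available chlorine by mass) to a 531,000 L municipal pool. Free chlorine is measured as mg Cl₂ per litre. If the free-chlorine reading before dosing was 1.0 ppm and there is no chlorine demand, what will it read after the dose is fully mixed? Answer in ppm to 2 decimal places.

(a) Chlorine deficit: 4.2 − 2.6 = 1.6 ppm = 1.6 mg/L as Cl₂.
(a) Cl₂ equivalent needed: 1.6 mg/L × 208,000 L = 332,800 mg = 332.8 g.
(a) Product at 69.6% available chlorine: 332.8 / 0.696 = 478.2 g.

(b) Available chlorine delivered: 1730 g × 0.885 = 1531 g as Cl₂.
(b) Concentration rise: 1531 g / 531,000 L = 2.883 mg/L = 2.88 ppm.
(b) Final FC: 1.0 + 2.88 = 3.88 ppm.

(a) 478 g; (b) 3.88 ppm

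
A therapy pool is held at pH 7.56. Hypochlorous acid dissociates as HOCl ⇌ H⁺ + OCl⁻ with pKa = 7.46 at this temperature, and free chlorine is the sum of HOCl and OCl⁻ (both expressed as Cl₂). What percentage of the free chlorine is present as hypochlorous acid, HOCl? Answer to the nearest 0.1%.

44.3%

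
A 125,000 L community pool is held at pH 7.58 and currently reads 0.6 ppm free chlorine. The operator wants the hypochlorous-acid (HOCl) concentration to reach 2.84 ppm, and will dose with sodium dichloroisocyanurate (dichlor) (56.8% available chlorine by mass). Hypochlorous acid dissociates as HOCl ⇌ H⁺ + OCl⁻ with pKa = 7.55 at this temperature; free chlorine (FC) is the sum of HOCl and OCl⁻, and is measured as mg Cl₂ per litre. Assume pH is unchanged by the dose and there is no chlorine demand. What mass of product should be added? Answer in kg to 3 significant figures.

1.16 kg

[OCl⁻]/[HOCl] = 10^(pH − pKa) = 10^(7.58 − 7.55) = 1.072; fraction as HOCl = 1/(1 + 1.072) = 0.4827.
Free chlorine required for 2.84 ppm HOCl: 2.84 / 0.4827 = 5.883 ppm.
FC to add: 5.883 − 0.6 = 5.283 mg/L as Cl₂.
Cl₂ equivalent: 5.283 mg/L × 125,000 L = 660.4 g.
Product at 56.8% available Cl: 660.4 / 0.568 = 1163 g.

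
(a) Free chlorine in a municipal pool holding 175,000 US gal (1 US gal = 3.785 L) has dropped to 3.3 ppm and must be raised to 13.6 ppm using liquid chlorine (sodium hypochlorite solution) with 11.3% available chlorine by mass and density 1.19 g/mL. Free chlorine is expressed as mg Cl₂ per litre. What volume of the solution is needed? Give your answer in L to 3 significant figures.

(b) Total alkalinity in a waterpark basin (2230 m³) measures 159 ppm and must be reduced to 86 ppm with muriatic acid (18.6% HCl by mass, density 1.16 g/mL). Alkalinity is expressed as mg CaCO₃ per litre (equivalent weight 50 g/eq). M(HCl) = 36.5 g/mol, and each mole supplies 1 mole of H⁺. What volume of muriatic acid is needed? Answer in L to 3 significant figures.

(a) 50.7 L; (b) 551 L

(a) Volume: 175,000 US gal × 3.785 L/gal = 662,375 L.
(a) Chlorine deficit: 13.6 − 3.3 = 10.3 ppm = 10.3 mg/L as Cl₂.
(a) Cl₂ equivalent needed: 10.3 mg/L × 662,375 L = 6,822,000 mg = 6822 g.
(a) Product at 11.3% available chlorine: 6822 / 0.113 = 60,380 g.
(a) Volume at density 1.19 g/mL: 60,380 g ÷ 1.19 g/mL = 50,740 mL.

(b) Volume: 2230 m³ = 2,230,000 L.
(b) Alkalinity to neutralize: (159 − 86) = 73 mg/L as CaCO₃ × 2,230,000 L = 162,800 g as CaCO₃.
(b) Equivalents of H⁺ required: 162,800 ÷ 50 g/eq = 3256 eq = 3256 mol HCl.
(b) Mass of HCl: 3256 × 36.5 = 118,800 g.
(b) Mass of 18.6% solution: 118,800 / 0.186 = 638,900 g.
(b) Volume: 638,900 g ÷ 1.16 g/mL = 550,800 mL.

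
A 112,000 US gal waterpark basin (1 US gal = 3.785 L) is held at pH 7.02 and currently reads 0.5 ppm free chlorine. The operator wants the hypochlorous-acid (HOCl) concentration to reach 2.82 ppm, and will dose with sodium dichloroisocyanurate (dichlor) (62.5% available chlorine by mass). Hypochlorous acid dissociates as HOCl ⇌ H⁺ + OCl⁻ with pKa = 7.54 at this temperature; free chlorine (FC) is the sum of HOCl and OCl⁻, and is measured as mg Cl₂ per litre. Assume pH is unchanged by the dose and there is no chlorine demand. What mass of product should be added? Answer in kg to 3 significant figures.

Volume: 112,000 US gal × 3.785 L/gal = 423,920 L.
[OCl⁻]/[HOCl] = 10^(pH − pKa) = 10^(7.02 − 7.54) = 0.302; fraction as HOCl = 1/(1 + 0.302) = 0.7681.
Free chlorine required for 2.82 ppm HOCl: 2.82 / 0.7681 = 3.672 ppm.
FC to add: 3.672 − 0.5 = 3.172 mg/L as Cl₂.
Cl₂ equivalent: 3.172 mg/L × 423,920 L = 1345 g.
Product at 62.5% available Cl: 1345 / 0.625 = 2151 g.

2.15 kg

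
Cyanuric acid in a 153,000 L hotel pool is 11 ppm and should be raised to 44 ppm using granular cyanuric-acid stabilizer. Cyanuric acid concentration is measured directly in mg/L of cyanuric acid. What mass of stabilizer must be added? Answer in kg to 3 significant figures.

5.05 kg

CYA to add: (44 − 11) = 33 mg/L × 153,000 L = 5049 g cyanuric acid.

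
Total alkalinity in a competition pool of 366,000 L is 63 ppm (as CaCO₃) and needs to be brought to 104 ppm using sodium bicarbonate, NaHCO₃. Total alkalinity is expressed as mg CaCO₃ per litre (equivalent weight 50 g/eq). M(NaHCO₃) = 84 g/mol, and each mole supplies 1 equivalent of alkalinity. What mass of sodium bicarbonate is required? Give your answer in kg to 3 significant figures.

25.2 kg

Alkalinity to add: (104 − 63) = 41 mg/L as CaCO₃ × 366,000 L = 15,010 g as CaCO₃.
Equivalents: 15,010 g ÷ 50 g/eq = 300.1 eq.
NaHCO₃ supplies 1 eq per mole → 300.1 mol.
Mass: 300.1 mol × 84 g/mol = 25,210 g.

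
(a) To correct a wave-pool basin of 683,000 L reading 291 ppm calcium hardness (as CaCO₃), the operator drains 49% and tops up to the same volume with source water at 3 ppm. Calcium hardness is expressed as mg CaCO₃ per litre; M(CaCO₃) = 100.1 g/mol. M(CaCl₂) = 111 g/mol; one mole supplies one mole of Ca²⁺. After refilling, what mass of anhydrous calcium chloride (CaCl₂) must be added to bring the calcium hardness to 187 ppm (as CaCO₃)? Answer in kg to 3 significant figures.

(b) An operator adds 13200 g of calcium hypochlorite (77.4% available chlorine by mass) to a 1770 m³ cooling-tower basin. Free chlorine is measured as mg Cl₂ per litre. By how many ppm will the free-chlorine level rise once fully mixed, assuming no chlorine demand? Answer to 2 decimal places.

(a) 28.1 kg; (b) 5.77 ppm

(a) After draining 49% and refilling: 291 × 0.51 + 3 × 0.49 = 149.88 ppm.
(a) Deficit to target: 187 − 149.88 = 37.12 mg/L.
(a) As CaCO₃: 37.12 mg/L × 683,000 L = 25,350 g; ÷ 100.1 = 253.3 mol Ca²⁺.
(a) Mass: 253.3 × 111 = 28,110 g.

(b) Volume: 1770 m³ = 1,770,000 L.
(b) Available chlorine delivered: 13,200 g × 0.774 = 10,220 g as Cl₂.
(b) Concentration rise: 10,220 g / 1,770,000 L = 5.772 mg/L = 5.77 ppm.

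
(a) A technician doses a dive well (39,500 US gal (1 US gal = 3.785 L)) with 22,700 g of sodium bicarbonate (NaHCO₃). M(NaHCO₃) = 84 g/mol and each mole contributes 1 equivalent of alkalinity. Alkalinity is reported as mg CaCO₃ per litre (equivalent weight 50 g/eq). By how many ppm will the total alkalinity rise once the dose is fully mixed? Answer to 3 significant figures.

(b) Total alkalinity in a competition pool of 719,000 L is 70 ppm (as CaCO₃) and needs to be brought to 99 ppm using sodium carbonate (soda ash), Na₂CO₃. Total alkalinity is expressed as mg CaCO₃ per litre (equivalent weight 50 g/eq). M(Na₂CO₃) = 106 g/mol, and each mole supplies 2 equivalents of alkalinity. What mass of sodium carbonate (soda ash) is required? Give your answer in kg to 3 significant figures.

(a) 90.4 ppm; (b) 22.1 kg

(a) Volume: 39,500 US gal × 3.785 L/gal = 149,508 L.
(a) Moles of NaHCO₃: 22,700 g ÷ 84 g/mol = 270.2 mol → 270.2 eq of alkalinity.
(a) As CaCO₃: 270.2 eq × 50 g/eq = 13,510 g.
(a) Rise: 13,510 g / 149,508 L × 1000 = 90.38 mg/L.

(b) Alkalinity to add: (99 − 70) = 29 mg/L as CaCO₃ × 719,000 L = 20,850 g as CaCO₃.
(b) Equivalents: 20,850 g ÷ 50 g/eq = 417 eq.
(b) Each mole of Na₂CO₃ supplies 2 eq, so 417 / 2 = 208.5 mol.
(b) Mass: 208.5 mol × 106 g/mol = 22,100 g.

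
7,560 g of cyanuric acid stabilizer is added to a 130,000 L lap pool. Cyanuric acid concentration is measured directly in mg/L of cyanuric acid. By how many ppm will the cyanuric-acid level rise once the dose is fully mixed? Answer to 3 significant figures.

58.2 ppm

Rise: 7,560 g / 130,000 L × 1000 = 58.15 mg/L.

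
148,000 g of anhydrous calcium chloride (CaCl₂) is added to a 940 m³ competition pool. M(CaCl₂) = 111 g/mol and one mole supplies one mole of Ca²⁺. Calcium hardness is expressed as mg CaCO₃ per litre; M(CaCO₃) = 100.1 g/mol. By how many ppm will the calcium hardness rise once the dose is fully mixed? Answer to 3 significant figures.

142 ppm

Volume: 940 m³ = 940,000 L.
Moles of Ca²⁺: 148,000 g ÷ 111 g/mol = 1333 mol.
As CaCO₃: 1333 mol × 100.1 g/mol = 133,500 g.
Rise: 133,500 g / 940,000 L × 1000 = 142 mg/L.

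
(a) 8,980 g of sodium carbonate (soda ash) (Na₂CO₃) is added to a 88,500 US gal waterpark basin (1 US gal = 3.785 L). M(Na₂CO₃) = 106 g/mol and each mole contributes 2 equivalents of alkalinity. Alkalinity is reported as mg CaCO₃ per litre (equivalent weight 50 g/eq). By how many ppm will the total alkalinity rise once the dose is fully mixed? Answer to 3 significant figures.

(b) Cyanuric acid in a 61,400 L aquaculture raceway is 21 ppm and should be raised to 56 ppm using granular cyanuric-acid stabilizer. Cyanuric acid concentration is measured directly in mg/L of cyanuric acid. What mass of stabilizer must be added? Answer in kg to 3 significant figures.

(a) Volume: 88,500 US gal × 3.785 L/gal = 334,972 L.
(a) Moles of Na₂CO₃: 8,980 g ÷ 106 g/mol = 84.72 mol → 169.4 eq of alkalinity.
(a) As CaCO₃: 169.4 eq × 50 g/eq = 8472 g.
(a) Rise: 8472 g / 334,972 L × 1000 = 25.29 mg/L.

(b) CYA to add: (56 − 21) = 35 mg/L × 61,400 L = 2149 g cyanuric acid.

(a) 25.3 ppm; (b) 2.15 kg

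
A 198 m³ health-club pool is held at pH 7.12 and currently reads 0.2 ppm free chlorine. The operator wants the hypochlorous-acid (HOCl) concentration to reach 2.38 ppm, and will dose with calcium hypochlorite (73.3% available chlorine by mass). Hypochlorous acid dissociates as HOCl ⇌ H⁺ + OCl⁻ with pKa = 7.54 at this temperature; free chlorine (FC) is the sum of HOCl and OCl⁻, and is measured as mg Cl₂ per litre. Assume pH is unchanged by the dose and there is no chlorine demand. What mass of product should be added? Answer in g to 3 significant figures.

833 g

Volume: 198 m³ = 198,000 L.
[OCl⁻]/[HOCl] = 10^(pH − pKa) = 10^(7.12 − 7.54) = 0.3802; fraction as HOCl = 1/(1 + 0.3802) = 0.7245.
Free chlorine required for 2.38 ppm HOCl: 2.38 / 0.7245 = 3.285 ppm.
FC to add: 3.285 − 0.2 = 3.085 mg/L as Cl₂.
Cl₂ equivalent: 3.085 mg/L × 198,000 L = 610.8 g.
Product at 73.3% available Cl: 610.8 / 0.733 = 833.3 g.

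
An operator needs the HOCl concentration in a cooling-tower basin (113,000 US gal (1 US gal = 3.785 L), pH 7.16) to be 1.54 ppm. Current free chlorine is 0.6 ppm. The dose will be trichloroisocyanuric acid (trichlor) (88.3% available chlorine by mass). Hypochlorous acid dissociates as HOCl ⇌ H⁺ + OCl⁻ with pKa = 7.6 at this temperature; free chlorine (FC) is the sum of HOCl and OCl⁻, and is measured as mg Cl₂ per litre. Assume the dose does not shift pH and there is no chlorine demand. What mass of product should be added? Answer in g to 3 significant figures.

Volume: 113,000 US gal × 3.785 L/gal = 427,705 L.
[OCl⁻]/[HOCl] = 10^(pH − pKa) = 10^(7.16 − 7.6) = 0.3631; fraction as HOCl = 1/(1 + 0.3631) = 0.7336.
Free chlorine required for 1.54 ppm HOCl: 1.54 / 0.7336 = 2.099 ppm.
FC to add: 2.099 − 0.6 = 1.499 mg/L as Cl₂.
Cl₂ equivalent: 1.499 mg/L × 427,705 L = 641.2 g.
Product at 88.3% available Cl: 641.2 / 0.883 = 726.1 g.

726 g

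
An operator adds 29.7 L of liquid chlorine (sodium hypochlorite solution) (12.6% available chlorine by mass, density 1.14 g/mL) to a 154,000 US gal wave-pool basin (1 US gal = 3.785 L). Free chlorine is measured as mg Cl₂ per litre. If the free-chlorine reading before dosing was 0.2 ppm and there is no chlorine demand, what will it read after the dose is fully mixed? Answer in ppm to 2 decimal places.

7.52 ppm

Volume: 154,000 US gal × 3.785 L/gal = 582,890 L.
Mass of solution: 29.7 L × 1000 mL/L × 1.14 g/mL = 33,860 g.
Available chlorine delivered: 33,860 g × 0.126 = 4266 g as Cl₂.
Concentration rise: 4266 g / 582,890 L = 7.319 mg/L = 7.32 ppm.
Final FC: 0.2 + 7.32 = 7.52 ppm.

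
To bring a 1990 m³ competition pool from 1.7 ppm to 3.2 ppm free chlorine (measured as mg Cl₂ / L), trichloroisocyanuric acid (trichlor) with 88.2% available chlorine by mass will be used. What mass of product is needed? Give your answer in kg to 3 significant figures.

3.38 kg

Volume: 1990 m³ = 1,990,000 L.
Chlorine deficit: 3.2 − 1.7 = 1.5 ppm = 1.5 mg/L as Cl₂.
Cl₂ equivalent needed: 1.5 mg/L × 1,990,000 L = 2,985,000 mg = 2985 g.
Product at 88.2% available chlorine: 2985 / 0.882 = 3384 g.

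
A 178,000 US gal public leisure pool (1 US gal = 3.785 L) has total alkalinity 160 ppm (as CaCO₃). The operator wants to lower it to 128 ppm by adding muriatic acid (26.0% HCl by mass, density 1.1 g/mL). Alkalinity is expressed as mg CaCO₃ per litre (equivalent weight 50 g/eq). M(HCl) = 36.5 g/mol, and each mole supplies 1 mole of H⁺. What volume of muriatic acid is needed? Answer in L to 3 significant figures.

Volume: 178,000 US gal × 3.785 L/gal = 673,730 L.
Alkalinity to neutralize: (160 − 128) = 32 mg/L as CaCO₃ × 673,730 L = 21,560 g as CaCO₃.
Equivalents of H⁺ required: 21,560 ÷ 50 g/eq = 431.2 eq = 431.2 mol HCl.
Mass of HCl: 431.2 × 36.5 = 15,740 g.
Mass of 26.0% solution: 15,740 / 0.26 = 60,530 g.
Volume: 60,530 g ÷ 1.1 g/mL = 55,030 mL.

55.0 L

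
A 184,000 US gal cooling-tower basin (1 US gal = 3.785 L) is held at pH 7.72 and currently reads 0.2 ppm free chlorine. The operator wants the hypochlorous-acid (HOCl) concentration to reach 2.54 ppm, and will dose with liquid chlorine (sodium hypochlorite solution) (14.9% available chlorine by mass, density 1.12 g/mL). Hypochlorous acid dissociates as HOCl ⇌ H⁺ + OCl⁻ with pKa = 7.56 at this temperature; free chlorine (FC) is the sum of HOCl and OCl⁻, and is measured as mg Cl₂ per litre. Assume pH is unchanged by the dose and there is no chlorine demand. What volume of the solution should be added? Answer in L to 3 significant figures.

Volume: 184,000 US gal × 3.785 L/gal = 696,440 L.
[OCl⁻]/[HOCl] = 10^(pH − pKa) = 10^(7.72 − 7.56) = 1.445; fraction as HOCl = 1/(1 + 1.445) = 0.4089.
Free chlorine required for 2.54 ppm HOCl: 2.54 / 0.4089 = 6.211 ppm.
FC to add: 6.211 − 0.2 = 6.011 mg/L as Cl₂.
Cl₂ equivalent: 6.011 mg/L × 696,440 L = 4187 g.
Product at 14.9% available Cl: 4187 / 0.149 = 28,100 g.
Volume: 28,100 g ÷ 1.12 g/mL = 25,090 mL.

25.1 L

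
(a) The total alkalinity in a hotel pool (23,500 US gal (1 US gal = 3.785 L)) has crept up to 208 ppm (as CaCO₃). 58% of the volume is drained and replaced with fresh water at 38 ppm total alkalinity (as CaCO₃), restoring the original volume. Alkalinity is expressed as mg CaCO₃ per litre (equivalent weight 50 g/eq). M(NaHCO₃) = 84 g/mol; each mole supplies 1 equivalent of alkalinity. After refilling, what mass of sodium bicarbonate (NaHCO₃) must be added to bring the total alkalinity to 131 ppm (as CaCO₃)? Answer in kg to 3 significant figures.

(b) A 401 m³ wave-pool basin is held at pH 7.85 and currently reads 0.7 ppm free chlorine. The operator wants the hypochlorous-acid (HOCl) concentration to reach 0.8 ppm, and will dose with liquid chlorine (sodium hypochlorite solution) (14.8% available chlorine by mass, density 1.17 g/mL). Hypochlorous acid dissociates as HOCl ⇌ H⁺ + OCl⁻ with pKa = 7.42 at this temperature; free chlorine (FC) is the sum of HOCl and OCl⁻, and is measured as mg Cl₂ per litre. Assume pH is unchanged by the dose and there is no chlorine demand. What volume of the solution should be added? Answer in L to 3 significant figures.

(a) 3.23 kg; (b) 5.22 L

(a) Volume: 23,500 US gal × 3.785 L/gal = 88,948 L.
(a) After draining 58% and refilling: 208 × 0.42 + 38 × 0.58 = 109.4 ppm.
(a) Deficit to target: 131 − 109.4 = 21.6 mg/L.
(a) As CaCO₃: 21.6 mg/L × 88,948 L = 1921 g; ÷ 50 g/eq ÷ 1 = 38.43 mol NaHCO₃.
(a) Mass: 38.43 × 84 = 3228 g.

(b) Volume: 401 m³ = 401,000 L.
(b) [OCl⁻]/[HOCl] = 10^(pH − pKa) = 10^(7.85 − 7.42) = 2.692; fraction as HOCl = 1/(1 + 2.692) = 0.2709.
(b) Free chlorine required for 0.8 ppm HOCl: 0.8 / 0.2709 = 2.953 ppm.
(b) FC to add: 2.953 − 0.7 = 2.253 mg/L as Cl₂.
(b) Cl₂ equivalent: 2.253 mg/L × 401,000 L = 903.5 g.
(b) Product at 14.8% available Cl: 903.5 / 0.148 = 6105 g.
(b) Volume: 6105 g ÷ 1.17 g/mL = 5218 mL.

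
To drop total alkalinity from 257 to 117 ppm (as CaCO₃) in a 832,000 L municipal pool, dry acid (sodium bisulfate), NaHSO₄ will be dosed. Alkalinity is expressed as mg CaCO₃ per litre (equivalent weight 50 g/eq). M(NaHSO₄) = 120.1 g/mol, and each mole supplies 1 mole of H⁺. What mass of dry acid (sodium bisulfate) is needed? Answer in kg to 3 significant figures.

280 kg

Alkalinity to neutralize: (257 − 117) = 140 mg/L as CaCO₃ × 832,000 L = 116,500 g as CaCO₃.
Equivalents of H⁺ required: 116,500 ÷ 50 g/eq = 2330 eq = 2330 mol NaHSO₄.
Mass of NaHSO₄: 2330 × 120.1 = 279,800 g.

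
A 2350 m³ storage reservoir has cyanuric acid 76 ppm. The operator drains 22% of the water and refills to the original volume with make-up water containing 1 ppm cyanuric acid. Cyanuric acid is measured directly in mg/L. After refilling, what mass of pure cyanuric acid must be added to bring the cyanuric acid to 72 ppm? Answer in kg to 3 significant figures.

Volume: 2350 m³ = 2,350,000 L.
After draining 22% and refilling: 76 × 0.78 + 1 × 0.22 = 59.5 ppm.
Deficit to target: 72 − 59.5 = 12.5 mg/L.
Mass: 12.5 mg/L × 2,350,000 L = 29,380 g cyanuric acid.

29.4 kg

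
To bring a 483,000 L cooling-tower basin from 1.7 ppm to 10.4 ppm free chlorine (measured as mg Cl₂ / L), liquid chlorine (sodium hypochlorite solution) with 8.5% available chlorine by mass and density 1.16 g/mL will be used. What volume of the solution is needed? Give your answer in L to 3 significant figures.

42.6 L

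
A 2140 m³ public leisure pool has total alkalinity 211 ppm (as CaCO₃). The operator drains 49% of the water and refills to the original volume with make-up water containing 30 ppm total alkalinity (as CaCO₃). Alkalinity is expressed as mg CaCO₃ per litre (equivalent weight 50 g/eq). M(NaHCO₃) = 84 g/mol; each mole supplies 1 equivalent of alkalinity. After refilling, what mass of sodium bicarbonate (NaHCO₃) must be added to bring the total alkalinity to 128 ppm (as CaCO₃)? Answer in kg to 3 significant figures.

20.5 kg

Volume: 2140 m³ = 2,140,000 L.
After draining 49% and refilling: 211 × 0.51 + 30 × 0.49 = 122.31 ppm.
Deficit to target: 128 − 122.31 = 5.69 mg/L.
As CaCO₃: 5.69 mg/L × 2,140,000 L = 12,180 g; ÷ 50 g/eq ÷ 1 = 243.5 mol NaHCO₃.
Mass: 243.5 × 84 = 20,460 g.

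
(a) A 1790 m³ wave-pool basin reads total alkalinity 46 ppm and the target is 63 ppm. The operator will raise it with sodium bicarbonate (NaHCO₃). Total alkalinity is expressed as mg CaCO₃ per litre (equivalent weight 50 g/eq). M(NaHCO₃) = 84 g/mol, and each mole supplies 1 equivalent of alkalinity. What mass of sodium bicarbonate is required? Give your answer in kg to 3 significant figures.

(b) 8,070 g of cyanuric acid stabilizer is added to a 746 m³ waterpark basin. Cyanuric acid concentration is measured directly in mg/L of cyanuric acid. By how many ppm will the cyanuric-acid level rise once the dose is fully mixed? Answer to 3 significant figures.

(a) 51.1 kg; (b) 10.8 ppm

(a) Volume: 1790 m³ = 1,790,000 L.
(a) Alkalinity to add: (63 − 46) = 17 mg/L as CaCO₃ × 1,790,000 L = 30,430 g as CaCO₃.
(a) Equivalents: 30,430 g ÷ 50 g/eq = 608.6 eq.
(a) NaHCO₃ supplies 1 eq per mole → 608.6 mol.
(a) Mass: 608.6 mol × 84 g/mol = 51,120 g.

(b) Volume: 746 m³ = 746,000 L.
(b) Rise: 8,070 g / 746,000 L × 1000 = 10.82 mg/L.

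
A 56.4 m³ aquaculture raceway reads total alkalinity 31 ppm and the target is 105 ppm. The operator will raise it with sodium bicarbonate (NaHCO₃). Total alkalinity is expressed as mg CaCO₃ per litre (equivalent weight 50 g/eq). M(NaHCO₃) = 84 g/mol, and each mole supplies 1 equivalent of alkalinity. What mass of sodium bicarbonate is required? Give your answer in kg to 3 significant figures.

Volume: 56.4 m³ = 56,400 L.
Alkalinity to add: (105 − 31) = 74 mg/L as CaCO₃ × 56,400 L = 4174 g as CaCO₃.
Equivalents: 4174 g ÷ 50 g/eq = 83.47 eq.
NaHCO₃ supplies 1 eq per mole → 83.47 mol.
Mass: 83.47 mol × 84 g/mol = 7012 g.

7.01 kg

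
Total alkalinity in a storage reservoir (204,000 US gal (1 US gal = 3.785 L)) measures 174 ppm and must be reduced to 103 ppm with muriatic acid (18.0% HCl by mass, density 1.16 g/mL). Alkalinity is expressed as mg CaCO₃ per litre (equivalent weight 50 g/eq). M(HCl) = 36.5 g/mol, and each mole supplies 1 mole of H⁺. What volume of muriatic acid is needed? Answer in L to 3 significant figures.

Volume: 204,000 US gal × 3.785 L/gal = 772,140 L.
Alkalinity to neutralize: (174 − 103) = 71 mg/L as CaCO₃ × 772,140 L = 54,820 g as CaCO₃.
Equivalents of H⁺ required: 54,820 ÷ 50 g/eq = 1096 eq = 1096 mol HCl.
Mass of HCl: 1096 × 36.5 = 40,020 g.
Mass of 18.0% solution: 40,020 / 0.18 = 222,300 g.
Volume: 222,300 g ÷ 1.16 g/mL = 191,700 mL.

192 L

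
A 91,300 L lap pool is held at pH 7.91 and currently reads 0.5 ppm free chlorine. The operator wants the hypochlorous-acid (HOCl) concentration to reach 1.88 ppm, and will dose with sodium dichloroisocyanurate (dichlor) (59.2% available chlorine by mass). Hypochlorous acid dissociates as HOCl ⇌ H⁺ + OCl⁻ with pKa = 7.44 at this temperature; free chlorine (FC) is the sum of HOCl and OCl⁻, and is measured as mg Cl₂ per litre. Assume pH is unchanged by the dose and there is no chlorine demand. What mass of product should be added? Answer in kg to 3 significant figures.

[OCl⁻]/[HOCl] = 10^(pH − pKa) = 10^(7.91 − 7.44) = 2.951; fraction as HOCl = 1/(1 + 2.951) = 0.2531.
Free chlorine required for 1.88 ppm HOCl: 1.88 / 0.2531 = 7.428 ppm.
FC to add: 7.428 − 0.5 = 6.928 mg/L as Cl₂.
Cl₂ equivalent: 6.928 mg/L × 91,300 L = 632.6 g.
Product at 59.2% available Cl: 632.6 / 0.592 = 1068 g.

1.07 kg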